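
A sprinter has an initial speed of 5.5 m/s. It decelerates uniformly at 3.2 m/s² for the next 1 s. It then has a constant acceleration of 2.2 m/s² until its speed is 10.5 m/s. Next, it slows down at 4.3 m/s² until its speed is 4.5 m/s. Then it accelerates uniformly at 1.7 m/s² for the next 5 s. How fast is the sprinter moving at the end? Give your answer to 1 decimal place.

Phase 1 (decelerating): v₀ = 5.50 m/s, a = -3.2 m/s².
v = v₀ + at = 5.50 + (-3.2)(1) = 2.30 m/s
Δx = v₀t + ½at² = 5.50·1 + 0.5·-3.2·1² = 3.90 m

Phase 2 (accelerating): v₀ = 2.30 m/s, a = 2.2 m/s².
v = v₀ + at → t = (10.5 − 2.30) / 2.2 = 3.73 s
v² = v₀² + 2aΔx → Δx = (10.5² − 2.30²)/(2·2.2) = 23.9 m

Phase 3 (decelerating): v₀ = 10.5 m/s, a = -4.3 m/s².
v = v₀ + at → t = (4.5 − 10.5) / -4.3 = 1.40 s
v² = v₀² + 2aΔx → Δx = (4.5² − 10.5²)/(2·-4.3) = 10.5 m

Phase 4 (accelerating): v₀ = 4.50 m/s, a = 1.7 m/s².
v = v₀ + at = 4.50 + (1.7)(5) = 13.0 m/s
Δx = v₀t + ½at² = 4.50·5 + 0.5·1.7·5² = 43.8 m
Final speed = 13.0 m/s

13.0 m/s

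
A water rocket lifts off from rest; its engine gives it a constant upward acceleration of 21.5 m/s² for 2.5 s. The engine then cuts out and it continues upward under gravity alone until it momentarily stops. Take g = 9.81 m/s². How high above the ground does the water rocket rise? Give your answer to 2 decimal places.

214.44 m

Phase 1 (powered ascent): v₀ = 0 m/s, a = 21.5 m/s².
v = v₀ + at = 0 + (21.5)(2.5) = 53.8 m/s
Δx = v₀t + ½at² = 0·2.5 + 0.5·21.5·2.5² = 67.2 m

Phase 2 (coasting upward): v₀ = 53.8 m/s, a = -9.81 m/s².
v = v₀ + at → t = (0 − 53.8) / -9.81 = 5.48 s
v² = v₀² + 2aΔx → Δx = (0² − 53.8²)/(2·-9.81) = 147 m
Maximum height = 67.2 + 147 = 214 m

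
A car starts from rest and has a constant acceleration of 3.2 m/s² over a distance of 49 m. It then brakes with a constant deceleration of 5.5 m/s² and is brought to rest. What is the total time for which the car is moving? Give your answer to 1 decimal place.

8.8 s

Phase 1 (accelerating): v₀ = 0 m/s, a = 3.2 m/s².
v² = v₀² + 2aΔx = 0² + 2·3.2·49 = 314 → v = 17.7 m/s
t = (v − v₀)/a = (17.7 − 0)/3.2 = 5.53 s

Phase 2 (decelerating): v₀ = 17.7 m/s, a = -5.5 m/s².
v = v₀ + at → t = (0 − 17.7) / -5.5 = 3.22 s
v² = v₀² + 2aΔx → Δx = (0² − 17.7²)/(2·-5.5) = 28.5 m
Total time = 5.53 + 3.22 = 8.75 s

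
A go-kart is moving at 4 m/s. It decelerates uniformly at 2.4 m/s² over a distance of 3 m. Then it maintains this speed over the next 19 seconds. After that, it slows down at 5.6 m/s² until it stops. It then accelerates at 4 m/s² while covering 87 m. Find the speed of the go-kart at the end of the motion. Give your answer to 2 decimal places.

Phase 1 (decelerating): v₀ = 4.00 m/s, a = -2.4 m/s².
v² = v₀² + 2aΔx = 4.00² + 2·-2.4·3 = 1.60 → v = 1.26 m/s
t = (v − v₀)/a = (1.26 − 4.00)/-2.4 = 1.14 s

Phase 2 (constant speed): v₀ = 1.26 m/s, a = 0 m/s².
v = v₀ + at = 1.26 + (0)(19) = 1.26 m/s
Δx = v₀t + ½at² = 1.26·19 + 0.5·0·19² = 24.0 m

Phase 3 (decelerating): v₀ = 1.26 m/s, a = -5.6 m/s².
v = v₀ + at → t = (0 − 1.26) / -5.6 = 0.226 s
v² = v₀² + 2aΔx → Δx = (0² − 1.26²)/(2·-5.6) = 0.143 m

Phase 4 (accelerating): v₀ = 0 m/s, a = 4 m/s².
v² = v₀² + 2aΔx = 0² + 2·4·87 = 696 → v = 26.4 m/s
t = (v − v₀)/a = (26.4 − 0)/4 = 6.60 s
Final speed = 26.4 m/s

26.38 m/s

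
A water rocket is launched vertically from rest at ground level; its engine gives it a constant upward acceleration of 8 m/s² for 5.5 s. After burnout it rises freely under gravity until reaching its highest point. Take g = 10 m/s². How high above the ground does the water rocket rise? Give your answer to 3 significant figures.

218 m

Phase 1 (powered ascent): v₀ = 0 m/s, a = 8 m/s².
v = v₀ + at = 0 + (8)(5.5) = 44.0 m/s
Δx = v₀t + ½at² = 0·5.5 + 0.5·8·5.5² = 121 m

Phase 2 (coasting upward): v₀ = 44.0 m/s, a = -10 m/s².
v = v₀ + at → t = (0 − 44.0) / -10 = 4.40 s
v² = v₀² + 2aΔx → Δx = (0² − 44.0²)/(2·-10) = 96.8 m
Maximum height = 121 + 96.8 = 218 m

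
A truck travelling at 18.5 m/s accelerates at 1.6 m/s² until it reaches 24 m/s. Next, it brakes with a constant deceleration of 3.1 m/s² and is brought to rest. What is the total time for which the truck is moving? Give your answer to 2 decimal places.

Phase 1 (accelerating): v₀ = 18.5 m/s, a = 1.6 m/s².
v = v₀ + at → t = (24 − 18.5) / 1.6 = 3.44 s
v² = v₀² + 2aΔx → Δx = (24² − 18.5²)/(2·1.6) = 73.0 m

Phase 2 (decelerating): v₀ = 24.0 m/s, a = -3.1 m/s².
v = v₀ + at → t = (0 − 24.0) / -3.1 = 7.74 s
v² = v₀² + 2aΔx → Δx = (0² − 24.0²)/(2·-3.1) = 92.9 m
Total time = 3.44 + 7.74 = 11.2 s

11.18 s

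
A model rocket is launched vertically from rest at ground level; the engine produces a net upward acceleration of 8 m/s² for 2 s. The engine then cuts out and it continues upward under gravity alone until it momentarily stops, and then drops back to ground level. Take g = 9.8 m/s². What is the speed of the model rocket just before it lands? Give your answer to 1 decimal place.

Phase 1 (powered ascent): v₀ = 0 m/s, a = 8 m/s².
v = v₀ + at = 0 + (8)(2) = 16.0 m/s
Δx = v₀t + ½at² = 0·2 + 0.5·8·2² = 16.0 m

Phase 2 (coasting upward): v₀ = 16.0 m/s, a = -9.8 m/s².
v = v₀ + at → t = (0 − 16.0) / -9.8 = 1.63 s
v² = v₀² + 2aΔx → Δx = (0² − 16.0²)/(2·-9.8) = 13.1 m

Phase 3 (free fall): v₀ = 0 m/s, a = -9.8 m/s².
Falls 29.1 m from rest: t = √(2·29.1/9.8) = 2.44 s; v = g·t = 23.9 m/s.
Impact speed = 23.9 m/s

23.9 m/s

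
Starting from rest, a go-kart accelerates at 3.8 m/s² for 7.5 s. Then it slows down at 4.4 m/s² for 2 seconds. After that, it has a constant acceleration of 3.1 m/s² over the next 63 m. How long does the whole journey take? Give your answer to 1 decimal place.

12.1 s

Phase 1 (accelerating): v₀ = 0 m/s, a = 3.8 m/s².
v = v₀ + at = 0 + (3.8)(7.5) = 28.5 m/s
Δx = v₀t + ½at² = 0·7.5 + 0.5·3.8·7.5² = 107 m

Phase 2 (decelerating): v₀ = 28.5 m/s, a = -4.4 m/s².
v = v₀ + at = 28.5 + (-4.4)(2) = 19.7 m/s
Δx = v₀t + ½at² = 28.5·2 + 0.5·-4.4·2² = 48.2 m

Phase 3 (accelerating): v₀ = 19.7 m/s, a = 3.1 m/s².
v² = v₀² + 2aΔx = 19.7² + 2·3.1·63 = 779 → v = 27.9 m/s
t = (v − v₀)/a = (27.9 − 19.7)/3.1 = 2.65 s
Total time = 7.50 + 2.00 + 2.65 = 12.1 s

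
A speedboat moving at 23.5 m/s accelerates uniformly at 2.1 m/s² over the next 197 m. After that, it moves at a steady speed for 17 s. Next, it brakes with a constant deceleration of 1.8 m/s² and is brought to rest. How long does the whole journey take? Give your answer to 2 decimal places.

Phase 1 (accelerating): v₀ = 23.5 m/s, a = 2.1 m/s².
v² = v₀² + 2aΔx = 23.5² + 2·2.1·197 = 1380 → v = 37.1 m/s
t = (v − v₀)/a = (37.1 − 23.5)/2.1 = 6.50 s

Phase 2 (constant speed): v₀ = 37.1 m/s, a = 0 m/s².
v = v₀ + at = 37.1 + (0)(17) = 37.1 m/s
Δx = v₀t + ½at² = 37.1·17 + 0.5·0·17² = 631 m

Phase 3 (decelerating): v₀ = 37.1 m/s, a = -1.8 m/s².
v = v₀ + at → t = (0 − 37.1) / -1.8 = 20.6 s
v² = v₀² + 2aΔx → Δx = (0² − 37.1²)/(2·-1.8) = 383 m
Total time = 6.50 + 17.0 + 20.6 = 44.1 s

44.13 s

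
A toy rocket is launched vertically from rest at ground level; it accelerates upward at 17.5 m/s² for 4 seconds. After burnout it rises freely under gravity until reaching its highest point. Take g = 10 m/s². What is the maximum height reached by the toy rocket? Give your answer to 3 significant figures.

385 m

Phase 1 (powered ascent): v₀ = 0 m/s, a = 17.5 m/s².
v = v₀ + at = 0 + (17.5)(4) = 70.0 m/s
Δx = v₀t + ½at² = 0·4 + 0.5·17.5·4² = 140 m

Phase 2 (coasting upward): v₀ = 70.0 m/s, a = -10 m/s².
v = v₀ + at → t = (0 − 70.0) / -10 = 7.00 s
v² = v₀² + 2aΔx → Δx = (0² − 70.0²)/(2·-10) = 245 m
Maximum height = 140 + 245 = 385 m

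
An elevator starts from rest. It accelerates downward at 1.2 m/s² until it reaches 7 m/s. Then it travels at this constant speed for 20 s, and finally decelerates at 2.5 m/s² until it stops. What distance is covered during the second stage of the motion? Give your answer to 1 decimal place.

Phase 1 (accelerating): v₀ = 0 m/s, a = 1.2 m/s².
v = v₀ + at → t = (7 − 0) / 1.2 = 5.83 s
v² = v₀² + 2aΔx → Δx = (7² − 0²)/(2·1.2) = 20.4 m

Phase 2 (constant speed): v₀ = 7.00 m/s, a = 0 m/s².
v = v₀ + at = 7.00 + (0)(20) = 7.00 m/s
Δx = v₀t + ½at² = 7.00·20 + 0.5·0·20² = 140 m
Distance in phase 2 = 140 m

140.0 m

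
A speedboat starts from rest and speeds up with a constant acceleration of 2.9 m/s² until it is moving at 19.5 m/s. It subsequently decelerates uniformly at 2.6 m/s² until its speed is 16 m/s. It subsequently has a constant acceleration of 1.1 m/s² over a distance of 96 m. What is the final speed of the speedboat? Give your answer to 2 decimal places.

21.61 m/s

Phase 1 (accelerating): v₀ = 0 m/s, a = 2.9 m/s².
v = v₀ + at → t = (19.5 − 0) / 2.9 = 6.72 s
v² = v₀² + 2aΔx → Δx = (19.5² − 0²)/(2·2.9) = 65.6 m

Phase 2 (decelerating): v₀ = 19.5 m/s, a = -2.6 m/s².
v = v₀ + at → t = (16 − 19.5) / -2.6 = 1.35 s
v² = v₀² + 2aΔx → Δx = (16² − 19.5²)/(2·-2.6) = 23.9 m

Phase 3 (accelerating): v₀ = 16.0 m/s, a = 1.1 m/s².
v² = v₀² + 2aΔx = 16.0² + 2·1.1·96 = 467 → v = 21.6 m/s
t = (v − v₀)/a = (21.6 − 16.0)/1.1 = 5.10 s
Final speed = 21.6 m/s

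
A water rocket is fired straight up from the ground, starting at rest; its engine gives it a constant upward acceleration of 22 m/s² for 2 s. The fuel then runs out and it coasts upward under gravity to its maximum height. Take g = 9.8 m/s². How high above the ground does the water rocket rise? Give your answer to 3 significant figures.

Phase 1 (powered ascent): v₀ = 0 m/s, a = 22 m/s².
v = v₀ + at = 0 + (22)(2) = 44.0 m/s
Δx = v₀t + ½at² = 0·2 + 0.5·22·2² = 44.0 m

Phase 2 (coasting upward): v₀ = 44.0 m/s, a = -9.8 m/s².
v = v₀ + at → t = (0 − 44.0) / -9.8 = 4.49 s
v² = v₀² + 2aΔx → Δx = (0² − 44.0²)/(2·-9.8) = 98.8 m
Maximum height = 44.0 + 98.8 = 143 m

143 m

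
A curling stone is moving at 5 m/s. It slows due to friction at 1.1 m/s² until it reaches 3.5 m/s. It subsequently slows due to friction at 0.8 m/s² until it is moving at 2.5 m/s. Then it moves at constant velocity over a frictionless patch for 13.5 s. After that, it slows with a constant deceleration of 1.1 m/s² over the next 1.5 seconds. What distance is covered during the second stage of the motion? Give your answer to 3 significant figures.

3.75 m

Phase 1 (decelerating): v₀ = 5.00 m/s, a = -1.1 m/s².
v = v₀ + at → t = (3.5 − 5.00) / -1.1 = 1.36 s
v² = v₀² + 2aΔx → Δx = (3.5² − 5.00²)/(2·-1.1) = 5.80 m

Phase 2 (decelerating): v₀ = 3.50 m/s, a = -0.8 m/s².
v = v₀ + at → t = (2.5 − 3.50) / -0.8 = 1.25 s
v² = v₀² + 2aΔx → Δx = (2.5² − 3.50²)/(2·-0.8) = 3.75 m
Distance in phase 2 = 3.75 m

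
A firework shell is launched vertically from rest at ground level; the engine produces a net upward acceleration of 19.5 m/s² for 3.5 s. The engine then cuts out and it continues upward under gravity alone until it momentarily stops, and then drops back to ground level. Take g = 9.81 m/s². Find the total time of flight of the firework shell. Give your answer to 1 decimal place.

19.0 s

Phase 1 (powered ascent): v₀ = 0 m/s, a = 19.5 m/s².
v = v₀ + at = 0 + (19.5)(3.5) = 68.2 m/s
Δx = v₀t + ½at² = 0·3.5 + 0.5·19.5·3.5² = 119 m

Phase 2 (coasting upward): v₀ = 68.2 m/s, a = -9.81 m/s².
v = v₀ + at → t = (0 − 68.2) / -9.81 = 6.96 s
v² = v₀² + 2aΔx → Δx = (0² − 68.2²)/(2·-9.81) = 237 m

Phase 3 (free fall): v₀ = 0 m/s, a = -9.81 m/s².
Falls 357 m from rest: t = √(2·357/9.81) = 8.53 s; v = g·t = 83.7 m/s.
Total time = 3.50 + 6.96 + 8.53 = 19.0 s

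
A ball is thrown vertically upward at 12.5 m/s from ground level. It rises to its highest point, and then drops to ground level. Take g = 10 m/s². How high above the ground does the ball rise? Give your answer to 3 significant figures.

7.81 m

Phase 1 (rising): v₀ = 12.5 m/s, a = -10 m/s².
v = v₀ + at → t = (0 − 12.5) / -10 = 1.25 s
v² = v₀² + 2aΔx → Δx = (0² − 12.5²)/(2·-10) = 7.81 m
Maximum height = 7.81 m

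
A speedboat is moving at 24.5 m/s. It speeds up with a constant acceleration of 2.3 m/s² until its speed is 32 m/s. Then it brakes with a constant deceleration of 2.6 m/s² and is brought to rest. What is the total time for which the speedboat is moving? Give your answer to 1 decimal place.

15.6 s

Phase 1 (accelerating): v₀ = 24.5 m/s, a = 2.3 m/s².
v = v₀ + at → t = (32 − 24.5) / 2.3 = 3.26 s
v² = v₀² + 2aΔx → Δx = (32² − 24.5²)/(2·2.3) = 92.1 m

Phase 2 (decelerating): v₀ = 32.0 m/s, a = -2.6 m/s².
v = v₀ + at → t = (0 − 32.0) / -2.6 = 12.3 s
v² = v₀² + 2aΔx → Δx = (0² − 32.0²)/(2·-2.6) = 197 m
Total time = 3.26 + 12.3 = 15.6 s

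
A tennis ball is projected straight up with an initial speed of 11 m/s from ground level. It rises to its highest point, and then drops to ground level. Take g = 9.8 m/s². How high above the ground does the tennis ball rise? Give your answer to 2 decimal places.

6.17 m

Phase 1 (rising): v₀ = 11.0 m/s, a = -9.8 m/s².
v = v₀ + at → t = (0 − 11.0) / -9.8 = 1.12 s
v² = v₀² + 2aΔx → Δx = (0² − 11.0²)/(2·-9.8) = 6.17 m
Maximum height = 6.17 m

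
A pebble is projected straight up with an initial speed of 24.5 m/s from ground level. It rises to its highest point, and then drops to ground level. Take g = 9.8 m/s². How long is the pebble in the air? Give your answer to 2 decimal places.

Phase 1 (rising): v₀ = 24.5 m/s, a = -9.8 m/s².
v = v₀ + at → t = (0 − 24.5) / -9.8 = 2.50 s
v² = v₀² + 2aΔx → Δx = (0² − 24.5²)/(2·-9.8) = 30.6 m

Phase 2 (falling): v₀ = 0 m/s, a = -9.8 m/s².
Falls 30.6 m from rest: t = √(2·30.6/9.8) = 2.50 s; v = g·t = 24.5 m/s.
Total time = 2.50 + 2.50 = 5.00 s

5.00 s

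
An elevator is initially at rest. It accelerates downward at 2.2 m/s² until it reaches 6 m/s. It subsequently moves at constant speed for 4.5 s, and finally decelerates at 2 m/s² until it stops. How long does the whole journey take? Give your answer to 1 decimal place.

Phase 1 (accelerating): v₀ = 0 m/s, a = 2.2 m/s².
v = v₀ + at → t = (6 − 0) / 2.2 = 2.73 s
v² = v₀² + 2aΔx → Δx = (6² − 0²)/(2·2.2) = 8.18 m

Phase 2 (constant speed): v₀ = 6.00 m/s, a = 0 m/s².
v = v₀ + at = 6.00 + (0)(4.5) = 6.00 m/s
Δx = v₀t + ½at² = 6.00·4.5 + 0.5·0·4.5² = 27.0 m

Phase 3 (decelerating): v₀ = 6.00 m/s, a = -2 m/s².
v = v₀ + at → t = (0 − 6.00) / -2 = 3.00 s
v² = v₀² + 2aΔx → Δx = (0² − 6.00²)/(2·-2) = 9.00 m
Total time = 2.73 + 4.50 + 3.00 = 10.2 s

10.2 s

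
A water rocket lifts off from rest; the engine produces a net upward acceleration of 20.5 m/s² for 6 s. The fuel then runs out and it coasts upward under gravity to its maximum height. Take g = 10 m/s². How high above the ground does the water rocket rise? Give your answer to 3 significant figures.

Phase 1 (powered ascent): v₀ = 0 m/s, a = 20.5 m/s².
v = v₀ + at = 0 + (20.5)(6) = 123 m/s
Δx = v₀t + ½at² = 0·6 + 0.5·20.5·6² = 369 m

Phase 2 (coasting upward): v₀ = 123 m/s, a = -10 m/s².
v = v₀ + at → t = (0 − 123) / -10 = 12.3 s
v² = v₀² + 2aΔx → Δx = (0² − 123²)/(2·-10) = 756 m
Maximum height = 369 + 756 = 1130 m

1130 m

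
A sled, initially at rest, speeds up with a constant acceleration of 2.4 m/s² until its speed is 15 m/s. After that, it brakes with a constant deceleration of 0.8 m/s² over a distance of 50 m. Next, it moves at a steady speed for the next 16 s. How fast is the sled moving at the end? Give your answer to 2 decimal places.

12.04 m/s

Phase 1 (accelerating): v₀ = 0 m/s, a = 2.4 m/s².
v = v₀ + at → t = (15 − 0) / 2.4 = 6.25 s
v² = v₀² + 2aΔx → Δx = (15² − 0²)/(2·2.4) = 46.9 m

Phase 2 (decelerating): v₀ = 15.0 m/s, a = -0.8 m/s².
v² = v₀² + 2aΔx = 15.0² + 2·-0.8·50 = 145 → v = 12.0 m/s
t = (v − v₀)/a = (12.0 − 15.0)/-0.8 = 3.70 s

Phase 3 (constant speed): v₀ = 12.0 m/s, a = 0 m/s².
v = v₀ + at = 12.0 + (0)(16) = 12.0 m/s
Δx = v₀t + ½at² = 12.0·16 + 0.5·0·16² = 193 m
Final speed = 12.0 m/s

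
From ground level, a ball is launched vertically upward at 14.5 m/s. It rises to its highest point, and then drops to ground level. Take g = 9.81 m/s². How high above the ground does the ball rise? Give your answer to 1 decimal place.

Phase 1 (rising): v₀ = 14.5 m/s, a = -9.81 m/s².
v = v₀ + at → t = (0 − 14.5) / -9.81 = 1.48 s
v² = v₀² + 2aΔx → Δx = (0² − 14.5²)/(2·-9.81) = 10.7 m
Maximum height = 10.7 m

10.7 m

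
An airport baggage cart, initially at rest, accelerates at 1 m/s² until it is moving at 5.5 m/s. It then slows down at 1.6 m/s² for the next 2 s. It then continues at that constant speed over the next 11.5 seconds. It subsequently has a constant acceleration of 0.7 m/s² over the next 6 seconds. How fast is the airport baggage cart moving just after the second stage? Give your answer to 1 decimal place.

Phase 1 (accelerating): v₀ = 0 m/s, a = 1 m/s².
v = v₀ + at → t = (5.5 − 0) / 1 = 5.50 s
v² = v₀² + 2aΔx → Δx = (5.5² − 0²)/(2·1) = 15.1 m

Phase 2 (decelerating): v₀ = 5.50 m/s, a = -1.6 m/s².
v = v₀ + at = 5.50 + (-1.6)(2) = 2.30 m/s
Δx = v₀t + ½at² = 5.50·2 + 0.5·-1.6·2² = 7.80 m
Speed at end of phase 2 = 2.30 m/s

2.3 m/s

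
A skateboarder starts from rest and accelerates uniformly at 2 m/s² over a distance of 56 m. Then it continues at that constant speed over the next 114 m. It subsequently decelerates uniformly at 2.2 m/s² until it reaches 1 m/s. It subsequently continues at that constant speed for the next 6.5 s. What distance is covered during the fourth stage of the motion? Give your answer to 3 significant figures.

6.50 m

Phase 1 (accelerating): v₀ = 0 m/s, a = 2 m/s².
v² = v₀² + 2aΔx = 0² + 2·2·56 = 224 → v = 15.0 m/s
t = (v − v₀)/a = (15.0 − 0)/2 = 7.48 s

Phase 2 (constant speed): v₀ = 15.0 m/s, a = 0 m/s².
Constant speed: t = d/v = 114/15.0 = 7.62 s

Phase 3 (decelerating): v₀ = 15.0 m/s, a = -2.2 m/s².
v = v₀ + at → t = (1 − 15.0) / -2.2 = 6.35 s
v² = v₀² + 2aΔx → Δx = (1² − 15.0²)/(2·-2.2) = 50.7 m

Phase 4 (constant speed): v₀ = 1.00 m/s, a = 0 m/s².
v = v₀ + at = 1.00 + (0)(6.5) = 1.00 m/s
Δx = v₀t + ½at² = 1.00·6.5 + 0.5·0·6.5² = 6.50 m
Distance in phase 4 = 6.50 m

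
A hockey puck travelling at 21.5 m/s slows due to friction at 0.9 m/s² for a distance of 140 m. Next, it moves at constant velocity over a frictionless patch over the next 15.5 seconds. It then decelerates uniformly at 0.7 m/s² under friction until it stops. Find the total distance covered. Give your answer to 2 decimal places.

514.93 m

Phase 1 (decelerating): v₀ = 21.5 m/s, a = -0.9 m/s².
v² = v₀² + 2aΔx = 21.5² + 2·-0.9·140 = 210 → v = 14.5 m/s
t = (v − v₀)/a = (14.5 − 21.5)/-0.9 = 7.78 s

Phase 2 (constant speed): v₀ = 14.5 m/s, a = 0 m/s².
v = v₀ + at = 14.5 + (0)(15.5) = 14.5 m/s
Δx = v₀t + ½at² = 14.5·15.5 + 0.5·0·15.5² = 225 m

Phase 3 (decelerating): v₀ = 14.5 m/s, a = -0.7 m/s².
v = v₀ + at → t = (0 − 14.5) / -0.7 = 20.7 s
v² = v₀² + 2aΔx → Δx = (0² − 14.5²)/(2·-0.7) = 150 m
Total distance = 140 + 225 + 150 = 515 m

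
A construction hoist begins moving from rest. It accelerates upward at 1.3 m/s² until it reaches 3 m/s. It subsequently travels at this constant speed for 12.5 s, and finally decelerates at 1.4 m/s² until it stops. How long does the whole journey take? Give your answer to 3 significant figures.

17.0 s

Phase 1 (accelerating): v₀ = 0 m/s, a = 1.3 m/s².
v = v₀ + at → t = (3 − 0) / 1.3 = 2.31 s
v² = v₀² + 2aΔx → Δx = (3² − 0²)/(2·1.3) = 3.46 m

Phase 2 (constant speed): v₀ = 3.00 m/s, a = 0 m/s².
v = v₀ + at = 3.00 + (0)(12.5) = 3.00 m/s
Δx = v₀t + ½at² = 3.00·12.5 + 0.5·0·12.5² = 37.5 m

Phase 3 (decelerating): v₀ = 3.00 m/s, a = -1.4 m/s².
v = v₀ + at → t = (0 − 3.00) / -1.4 = 2.14 s
v² = v₀² + 2aΔx → Δx = (0² − 3.00²)/(2·-1.4) = 3.21 m
Total time = 2.31 + 12.5 + 2.14 = 17.0 s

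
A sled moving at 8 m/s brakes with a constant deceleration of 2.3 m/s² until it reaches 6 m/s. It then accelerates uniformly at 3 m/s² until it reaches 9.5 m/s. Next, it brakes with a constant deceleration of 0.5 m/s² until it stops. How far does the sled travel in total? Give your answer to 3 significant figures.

105 m

Phase 1 (decelerating): v₀ = 8.00 m/s, a = -2.3 m/s².
v = v₀ + at → t = (6 − 8.00) / -2.3 = 0.870 s
v² = v₀² + 2aΔx → Δx = (6² − 8.00²)/(2·-2.3) = 6.09 m

Phase 2 (accelerating): v₀ = 6.00 m/s, a = 3 m/s².
v = v₀ + at → t = (9.5 − 6.00) / 3 = 1.17 s
v² = v₀² + 2aΔx → Δx = (9.5² − 6.00²)/(2·3) = 9.04 m

Phase 3 (decelerating): v₀ = 9.50 m/s, a = -0.5 m/s².
v = v₀ + at → t = (0 − 9.50) / -0.5 = 19.0 s
v² = v₀² + 2aΔx → Δx = (0² − 9.50²)/(2·-0.5) = 90.2 m
Total distance = 6.09 + 9.04 + 90.2 = 105 m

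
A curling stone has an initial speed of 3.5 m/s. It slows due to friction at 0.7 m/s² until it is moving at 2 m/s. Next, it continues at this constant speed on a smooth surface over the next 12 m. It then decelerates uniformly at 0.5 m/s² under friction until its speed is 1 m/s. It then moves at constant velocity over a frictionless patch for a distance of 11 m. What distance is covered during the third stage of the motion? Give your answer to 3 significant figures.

Phase 1 (decelerating): v₀ = 3.50 m/s, a = -0.7 m/s².
v = v₀ + at → t = (2 − 3.50) / -0.7 = 2.14 s
v² = v₀² + 2aΔx → Δx = (2² − 3.50²)/(2·-0.7) = 5.89 m

Phase 2 (constant speed): v₀ = 2.00 m/s, a = 0 m/s².
Constant speed: t = d/v = 12/2.00 = 6.00 s

Phase 3 (decelerating): v₀ = 2.00 m/s, a = -0.5 m/s².
v = v₀ + at → t = (1 − 2.00) / -0.5 = 2.00 s
v² = v₀² + 2aΔx → Δx = (1² − 2.00²)/(2·-0.5) = 3.00 m
Distance in phase 3 = 3.00 m

3.00 m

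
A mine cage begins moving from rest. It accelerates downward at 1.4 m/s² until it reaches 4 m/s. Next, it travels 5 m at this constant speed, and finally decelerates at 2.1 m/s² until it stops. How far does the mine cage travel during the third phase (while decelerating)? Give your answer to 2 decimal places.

3.81 m

Phase 1 (accelerating): v₀ = 0 m/s, a = 1.4 m/s².
v = v₀ + at → t = (4 − 0) / 1.4 = 2.86 s
v² = v₀² + 2aΔx → Δx = (4² − 0²)/(2·1.4) = 5.71 m

Phase 2 (constant speed): v₀ = 4.00 m/s, a = 0 m/s².
Constant speed: t = d/v = 5/4.00 = 1.25 s

Phase 3 (decelerating): v₀ = 4.00 m/s, a = -2.1 m/s².
v = v₀ + at → t = (0 − 4.00) / -2.1 = 1.90 s
v² = v₀² + 2aΔx → Δx = (0² − 4.00²)/(2·-2.1) = 3.81 m
Distance in phase 3 = 3.81 m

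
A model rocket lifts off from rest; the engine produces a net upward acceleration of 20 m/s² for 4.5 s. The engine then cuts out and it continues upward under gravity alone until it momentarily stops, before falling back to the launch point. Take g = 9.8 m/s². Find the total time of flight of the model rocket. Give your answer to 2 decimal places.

24.89 s

Phase 1 (powered ascent): v₀ = 0 m/s, a = 20 m/s².
v = v₀ + at = 0 + (20)(4.5) = 90.0 m/s
Δx = v₀t + ½at² = 0·4.5 + 0.5·20·4.5² = 202 m

Phase 2 (coasting upward): v₀ = 90.0 m/s, a = -9.8 m/s².
v = v₀ + at → t = (0 − 90.0) / -9.8 = 9.18 s
v² = v₀² + 2aΔx → Δx = (0² − 90.0²)/(2·-9.8) = 413 m

Phase 3 (free fall): v₀ = 0 m/s, a = -9.8 m/s².
Falls 616 m from rest: t = √(2·616/9.8) = 11.2 s; v = g·t = 110 m/s.
Total time = 4.50 + 9.18 + 11.2 = 24.9 s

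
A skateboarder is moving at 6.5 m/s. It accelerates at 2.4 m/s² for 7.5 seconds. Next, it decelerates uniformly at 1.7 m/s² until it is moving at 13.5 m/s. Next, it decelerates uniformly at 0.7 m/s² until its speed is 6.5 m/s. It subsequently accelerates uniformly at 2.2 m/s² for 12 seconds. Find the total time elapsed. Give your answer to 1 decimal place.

36.0 s

Phase 1 (accelerating): v₀ = 6.50 m/s, a = 2.4 m/s².
v = v₀ + at = 6.50 + (2.4)(7.5) = 24.5 m/s
Δx = v₀t + ½at² = 6.50·7.5 + 0.5·2.4·7.5² = 116 m

Phase 2 (decelerating): v₀ = 24.5 m/s, a = -1.7 m/s².
v = v₀ + at → t = (13.5 − 24.5) / -1.7 = 6.47 s
v² = v₀² + 2aΔx → Δx = (13.5² − 24.5²)/(2·-1.7) = 123 m

Phase 3 (decelerating): v₀ = 13.5 m/s, a = -0.7 m/s².
v = v₀ + at → t = (6.5 − 13.5) / -0.7 = 10.0 s
v² = v₀² + 2aΔx → Δx = (6.5² − 13.5²)/(2·-0.7) = 100 m

Phase 4 (accelerating): v₀ = 6.50 m/s, a = 2.2 m/s².
v = v₀ + at = 6.50 + (2.2)(12) = 32.9 m/s
Δx = v₀t + ½at² = 6.50·12 + 0.5·2.2·12² = 236 m
Total time = 7.50 + 6.47 + 10.0 + 12.0 = 36.0 s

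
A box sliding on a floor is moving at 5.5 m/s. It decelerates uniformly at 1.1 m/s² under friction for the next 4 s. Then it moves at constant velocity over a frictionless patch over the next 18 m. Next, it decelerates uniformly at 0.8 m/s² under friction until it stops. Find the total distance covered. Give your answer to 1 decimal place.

32.0 m

Phase 1 (decelerating): v₀ = 5.50 m/s, a = -1.1 m/s².
v = v₀ + at = 5.50 + (-1.1)(4) = 1.10 m/s
Δx = v₀t + ½at² = 5.50·4 + 0.5·-1.1·4² = 13.2 m

Phase 2 (constant speed): v₀ = 1.10 m/s, a = 0 m/s².
Constant speed: t = d/v = 18/1.10 = 16.4 s

Phase 3 (decelerating): v₀ = 1.10 m/s, a = -0.8 m/s².
v = v₀ + at → t = (0 − 1.10) / -0.8 = 1.37 s
v² = v₀² + 2aΔx → Δx = (0² − 1.10²)/(2·-0.8) = 0.756 m
Total distance = 13.2 + 18.0 + 0.756 = 32.0 m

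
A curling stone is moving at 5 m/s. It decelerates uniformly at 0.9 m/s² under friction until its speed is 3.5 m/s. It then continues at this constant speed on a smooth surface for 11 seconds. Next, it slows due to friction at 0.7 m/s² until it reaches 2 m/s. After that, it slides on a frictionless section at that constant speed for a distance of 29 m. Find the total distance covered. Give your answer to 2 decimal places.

80.48 m

Phase 1 (decelerating): v₀ = 5.00 m/s, a = -0.9 m/s².
v = v₀ + at → t = (3.5 − 5.00) / -0.9 = 1.67 s
v² = v₀² + 2aΔx → Δx = (3.5² − 5.00²)/(2·-0.9) = 7.08 m

Phase 2 (constant speed): v₀ = 3.50 m/s, a = 0 m/s².
v = v₀ + at = 3.50 + (0)(11) = 3.50 m/s
Δx = v₀t + ½at² = 3.50·11 + 0.5·0·11² = 38.5 m

Phase 3 (decelerating): v₀ = 3.50 m/s, a = -0.7 m/s².
v = v₀ + at → t = (2 − 3.50) / -0.7 = 2.14 s
v² = v₀² + 2aΔx → Δx = (2² − 3.50²)/(2·-0.7) = 5.89 m

Phase 4 (constant speed): v₀ = 2.00 m/s, a = 0 m/s².
Constant speed: t = d/v = 29/2.00 = 14.5 s
Total distance = 7.08 + 38.5 + 5.89 + 29.0 = 80.5 m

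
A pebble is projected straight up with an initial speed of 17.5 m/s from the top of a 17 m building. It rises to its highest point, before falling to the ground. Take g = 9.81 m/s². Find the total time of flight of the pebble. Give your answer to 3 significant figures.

4.36 s

Phase 1 (rising): v₀ = 17.5 m/s, a = -9.81 m/s².
v = v₀ + at → t = (0 − 17.5) / -9.81 = 1.78 s
v² = v₀² + 2aΔx → Δx = (0² − 17.5²)/(2·-9.81) = 15.6 m

Phase 2 (falling): v₀ = 0 m/s, a = -9.81 m/s².
Falls 32.6 m from rest: t = √(2·32.6/9.81) = 2.58 s; v = g·t = 25.3 m/s.
Total time = 1.78 + 2.58 = 4.36 s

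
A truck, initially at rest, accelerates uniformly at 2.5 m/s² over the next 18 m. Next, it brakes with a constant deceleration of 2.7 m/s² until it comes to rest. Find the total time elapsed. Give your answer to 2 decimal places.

Phase 1 (accelerating): v₀ = 0 m/s, a = 2.5 m/s².
v² = v₀² + 2aΔx = 0² + 2·2.5·18 = 90.0 → v = 9.49 m/s
t = (v − v₀)/a = (9.49 − 0)/2.5 = 3.79 s

Phase 2 (decelerating): v₀ = 9.49 m/s, a = -2.7 m/s².
v = v₀ + at → t = (0 − 9.49) / -2.7 = 3.51 s
v² = v₀² + 2aΔx → Δx = (0² − 9.49²)/(2·-2.7) = 16.7 m
Total time = 3.79 + 3.51 = 7.31 s

7.31 s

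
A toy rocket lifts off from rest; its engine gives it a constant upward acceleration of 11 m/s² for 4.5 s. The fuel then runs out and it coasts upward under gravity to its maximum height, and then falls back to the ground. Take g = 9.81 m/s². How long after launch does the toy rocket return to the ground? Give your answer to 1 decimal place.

Phase 1 (powered ascent): v₀ = 0 m/s, a = 11 m/s².
v = v₀ + at = 0 + (11)(4.5) = 49.5 m/s
Δx = v₀t + ½at² = 0·4.5 + 0.5·11·4.5² = 111 m

Phase 2 (coasting upward): v₀ = 49.5 m/s, a = -9.81 m/s².
v = v₀ + at → t = (0 − 49.5) / -9.81 = 5.05 s
v² = v₀² + 2aΔx → Δx = (0² − 49.5²)/(2·-9.81) = 125 m

Phase 3 (free fall): v₀ = 0 m/s, a = -9.81 m/s².
Falls 236 m from rest: t = √(2·236/9.81) = 6.94 s; v = g·t = 68.1 m/s.
Total time = 4.50 + 5.05 + 6.94 = 16.5 s

16.5 s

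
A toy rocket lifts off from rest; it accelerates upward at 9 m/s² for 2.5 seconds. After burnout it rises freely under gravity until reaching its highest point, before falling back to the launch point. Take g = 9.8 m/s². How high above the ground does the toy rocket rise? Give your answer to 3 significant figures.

54.0 m

Phase 1 (powered ascent): v₀ = 0 m/s, a = 9 m/s².
v = v₀ + at = 0 + (9)(2.5) = 22.5 m/s
Δx = v₀t + ½at² = 0·2.5 + 0.5·9·2.5² = 28.1 m

Phase 2 (coasting upward): v₀ = 22.5 m/s, a = -9.8 m/s².
v = v₀ + at → t = (0 − 22.5) / -9.8 = 2.30 s
v² = v₀² + 2aΔx → Δx = (0² − 22.5²)/(2·-9.8) = 25.8 m
Maximum height = 28.1 + 25.8 = 54.0 m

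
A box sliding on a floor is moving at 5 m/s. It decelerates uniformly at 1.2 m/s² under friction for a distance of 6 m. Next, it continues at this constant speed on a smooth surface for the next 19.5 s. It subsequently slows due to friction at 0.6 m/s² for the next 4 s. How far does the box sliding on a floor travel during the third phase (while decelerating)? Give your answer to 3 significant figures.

Phase 1 (decelerating): v₀ = 5.00 m/s, a = -1.2 m/s².
v² = v₀² + 2aΔx = 5.00² + 2·-1.2·6 = 10.6 → v = 3.26 m/s
t = (v − v₀)/a = (3.26 − 5.00)/-1.2 = 1.45 s

Phase 2 (constant speed): v₀ = 3.26 m/s, a = 0 m/s².
v = v₀ + at = 3.26 + (0)(19.5) = 3.26 m/s
Δx = v₀t + ½at² = 3.26·19.5 + 0.5·0·19.5² = 63.5 m

Phase 3 (decelerating): v₀ = 3.26 m/s, a = -0.6 m/s².
v = v₀ + at = 3.26 + (-0.6)(4) = 0.856 m/s
Δx = v₀t + ½at² = 3.26·4 + 0.5·-0.6·4² = 8.22 m
Distance in phase 3 = 8.22 m

8.22 m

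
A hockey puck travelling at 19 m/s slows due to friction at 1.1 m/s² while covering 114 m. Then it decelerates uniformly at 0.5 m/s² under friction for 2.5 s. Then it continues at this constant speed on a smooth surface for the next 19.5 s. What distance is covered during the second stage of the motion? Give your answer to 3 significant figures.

Phase 1 (decelerating): v₀ = 19.0 m/s, a = -1.1 m/s².
v² = v₀² + 2aΔx = 19.0² + 2·-1.1·114 = 110 → v = 10.5 m/s
t = (v − v₀)/a = (10.5 − 19.0)/-1.1 = 7.73 s

Phase 2 (decelerating): v₀ = 10.5 m/s, a = -0.5 m/s².
v = v₀ + at = 10.5 + (-0.5)(2.5) = 9.25 m/s
Δx = v₀t + ½at² = 10.5·2.5 + 0.5·-0.5·2.5² = 24.7 m
Distance in phase 2 = 24.7 m

24.7 m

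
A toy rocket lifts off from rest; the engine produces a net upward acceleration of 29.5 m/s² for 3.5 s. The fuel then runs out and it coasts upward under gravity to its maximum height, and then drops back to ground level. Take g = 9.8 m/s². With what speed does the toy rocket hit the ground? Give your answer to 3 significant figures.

119 m/s

Phase 1 (powered ascent): v₀ = 0 m/s, a = 29.5 m/s².
v = v₀ + at = 0 + (29.5)(3.5) = 103 m/s
Δx = v₀t + ½at² = 0·3.5 + 0.5·29.5·3.5² = 181 m

Phase 2 (coasting upward): v₀ = 103 m/s, a = -9.8 m/s².
v = v₀ + at → t = (0 − 103) / -9.8 = 10.5 s
v² = v₀² + 2aΔx → Δx = (0² − 103²)/(2·-9.8) = 544 m

Phase 3 (free fall): v₀ = 0 m/s, a = -9.8 m/s².
Falls 725 m from rest: t = √(2·725/9.8) = 12.2 s; v = g·t = 119 m/s.
Impact speed = 119 m/s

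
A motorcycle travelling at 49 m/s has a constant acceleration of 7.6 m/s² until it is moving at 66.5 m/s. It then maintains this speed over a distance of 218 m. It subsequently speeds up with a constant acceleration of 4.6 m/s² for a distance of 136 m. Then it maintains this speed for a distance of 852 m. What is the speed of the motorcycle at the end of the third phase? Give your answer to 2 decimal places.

Phase 1 (accelerating): v₀ = 49.0 m/s, a = 7.6 m/s².
v = v₀ + at → t = (66.5 − 49.0) / 7.6 = 2.30 s
v² = v₀² + 2aΔx → Δx = (66.5² − 49.0²)/(2·7.6) = 133 m

Phase 2 (constant speed): v₀ = 66.5 m/s, a = 0 m/s².
Constant speed: t = d/v = 218/66.5 = 3.28 s

Phase 3 (accelerating): v₀ = 66.5 m/s, a = 4.6 m/s².
v² = v₀² + 2aΔx = 66.5² + 2·4.6·136 = 5670 → v = 75.3 m/s
t = (v − v₀)/a = (75.3 − 66.5)/4.6 = 1.92 s
Speed at end of phase 3 = 75.3 m/s

75.32 m/s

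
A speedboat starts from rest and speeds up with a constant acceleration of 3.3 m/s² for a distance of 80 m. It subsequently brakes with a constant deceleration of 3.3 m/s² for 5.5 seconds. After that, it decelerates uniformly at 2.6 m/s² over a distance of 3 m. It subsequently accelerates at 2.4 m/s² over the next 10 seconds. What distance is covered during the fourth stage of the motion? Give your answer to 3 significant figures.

Phase 1 (accelerating): v₀ = 0 m/s, a = 3.3 m/s².
v² = v₀² + 2aΔx = 0² + 2·3.3·80 = 528 → v = 23.0 m/s
t = (v − v₀)/a = (23.0 − 0)/3.3 = 6.96 s

Phase 2 (decelerating): v₀ = 23.0 m/s, a = -3.3 m/s².
v = v₀ + at = 23.0 + (-3.3)(5.5) = 4.83 m/s
Δx = v₀t + ½at² = 23.0·5.5 + 0.5·-3.3·5.5² = 76.5 m

Phase 3 (decelerating): v₀ = 4.83 m/s, a = -2.6 m/s².
v² = v₀² + 2aΔx = 4.83² + 2·-2.6·3 = 7.71 → v = 2.78 m/s
t = (v − v₀)/a = (2.78 − 4.83)/-2.6 = 0.789 s

Phase 4 (accelerating): v₀ = 2.78 m/s, a = 2.4 m/s².
v = v₀ + at = 2.78 + (2.4)(10) = 26.8 m/s
Δx = v₀t + ½at² = 2.78·10 + 0.5·2.4·10² = 148 m
Distance in phase 4 = 148 m

148 m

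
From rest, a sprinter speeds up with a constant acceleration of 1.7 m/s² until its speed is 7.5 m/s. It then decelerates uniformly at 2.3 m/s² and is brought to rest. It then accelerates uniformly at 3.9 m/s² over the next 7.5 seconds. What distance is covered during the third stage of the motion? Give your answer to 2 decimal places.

Phase 1 (accelerating): v₀ = 0 m/s, a = 1.7 m/s².
v = v₀ + at → t = (7.5 − 0) / 1.7 = 4.41 s
v² = v₀² + 2aΔx → Δx = (7.5² − 0²)/(2·1.7) = 16.5 m

Phase 2 (decelerating): v₀ = 7.50 m/s, a = -2.3 m/s².
v = v₀ + at → t = (0 − 7.50) / -2.3 = 3.26 s
v² = v₀² + 2aΔx → Δx = (0² − 7.50²)/(2·-2.3) = 12.2 m

Phase 3 (accelerating): v₀ = 0 m/s, a = 3.9 m/s².
v = v₀ + at = 0 + (3.9)(7.5) = 29.2 m/s
Δx = v₀t + ½at² = 0·7.5 + 0.5·3.9·7.5² = 110 m
Distance in phase 3 = 110 m

109.69 m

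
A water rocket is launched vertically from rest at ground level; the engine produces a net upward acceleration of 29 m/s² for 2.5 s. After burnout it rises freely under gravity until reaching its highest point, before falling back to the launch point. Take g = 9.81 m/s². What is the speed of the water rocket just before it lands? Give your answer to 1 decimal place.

Phase 1 (powered ascent): v₀ = 0 m/s, a = 29 m/s².
v = v₀ + at = 0 + (29)(2.5) = 72.5 m/s
Δx = v₀t + ½at² = 0·2.5 + 0.5·29·2.5² = 90.6 m

Phase 2 (coasting upward): v₀ = 72.5 m/s, a = -9.81 m/s².
v = v₀ + at → t = (0 − 72.5) / -9.81 = 7.39 s
v² = v₀² + 2aΔx → Δx = (0² − 72.5²)/(2·-9.81) = 268 m

Phase 3 (free fall): v₀ = 0 m/s, a = -9.81 m/s².
Falls 359 m from rest: t = √(2·359/9.81) = 8.55 s; v = g·t = 83.9 m/s.
Impact speed = 83.9 m/s

83.9 m/s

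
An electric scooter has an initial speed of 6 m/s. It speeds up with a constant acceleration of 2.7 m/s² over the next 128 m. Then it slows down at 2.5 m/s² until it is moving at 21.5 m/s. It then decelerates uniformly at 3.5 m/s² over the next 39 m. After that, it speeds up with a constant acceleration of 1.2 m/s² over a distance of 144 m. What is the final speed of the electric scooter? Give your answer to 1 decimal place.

Phase 1 (accelerating): v₀ = 6.00 m/s, a = 2.7 m/s².
v² = v₀² + 2aΔx = 6.00² + 2·2.7·128 = 727 → v = 27.0 m/s
t = (v − v₀)/a = (27.0 − 6.00)/2.7 = 7.77 s

Phase 2 (decelerating): v₀ = 27.0 m/s, a = -2.5 m/s².
v = v₀ + at → t = (21.5 − 27.0) / -2.5 = 2.19 s
v² = v₀² + 2aΔx → Δx = (21.5² − 27.0²)/(2·-2.5) = 53.0 m

Phase 3 (decelerating): v₀ = 21.5 m/s, a = -3.5 m/s².
v² = v₀² + 2aΔx = 21.5² + 2·-3.5·39 = 189 → v = 13.8 m/s
t = (v − v₀)/a = (13.8 − 21.5)/-3.5 = 2.21 s

Phase 4 (accelerating): v₀ = 13.8 m/s, a = 1.2 m/s².
v² = v₀² + 2aΔx = 13.8² + 2·1.2·144 = 535 → v = 23.1 m/s
t = (v − v₀)/a = (23.1 − 13.8)/1.2 = 7.81 s
Final speed = 23.1 m/s

23.1 m/s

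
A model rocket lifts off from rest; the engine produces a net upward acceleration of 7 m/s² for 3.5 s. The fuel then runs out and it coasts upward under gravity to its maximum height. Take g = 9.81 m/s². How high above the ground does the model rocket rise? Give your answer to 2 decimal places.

Phase 1 (powered ascent): v₀ = 0 m/s, a = 7 m/s².
v = v₀ + at = 0 + (7)(3.5) = 24.5 m/s
Δx = v₀t + ½at² = 0·3.5 + 0.5·7·3.5² = 42.9 m

Phase 2 (coasting upward): v₀ = 24.5 m/s, a = -9.81 m/s².
v = v₀ + at → t = (0 − 24.5) / -9.81 = 2.50 s
v² = v₀² + 2aΔx → Δx = (0² − 24.5²)/(2·-9.81) = 30.6 m
Maximum height = 42.9 + 30.6 = 73.5 m

73.47 m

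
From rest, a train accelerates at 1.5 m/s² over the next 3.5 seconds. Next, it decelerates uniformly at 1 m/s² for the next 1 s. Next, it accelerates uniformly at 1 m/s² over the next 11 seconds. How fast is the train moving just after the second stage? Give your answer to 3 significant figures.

4.25 m/s

Phase 1 (accelerating): v₀ = 0 m/s, a = 1.5 m/s².
v = v₀ + at = 0 + (1.5)(3.5) = 5.25 m/s
Δx = v₀t + ½at² = 0·3.5 + 0.5·1.5·3.5² = 9.19 m

Phase 2 (decelerating): v₀ = 5.25 m/s, a = -1 m/s².
v = v₀ + at = 5.25 + (-1)(1) = 4.25 m/s
Δx = v₀t + ½at² = 5.25·1 + 0.5·-1·1² = 4.75 m
Speed at end of phase 2 = 4.25 m/s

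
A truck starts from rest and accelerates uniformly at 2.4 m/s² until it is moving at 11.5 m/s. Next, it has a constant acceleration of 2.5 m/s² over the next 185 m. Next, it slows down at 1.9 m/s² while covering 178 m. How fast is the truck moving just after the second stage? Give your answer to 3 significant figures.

Phase 1 (accelerating): v₀ = 0 m/s, a = 2.4 m/s².
v = v₀ + at → t = (11.5 − 0) / 2.4 = 4.79 s
v² = v₀² + 2aΔx → Δx = (11.5² − 0²)/(2·2.4) = 27.6 m

Phase 2 (accelerating): v₀ = 11.5 m/s, a = 2.5 m/s².
v² = v₀² + 2aΔx = 11.5² + 2·2.5·185 = 1060 → v = 32.5 m/s
t = (v − v₀)/a = (32.5 − 11.5)/2.5 = 8.41 s
Speed at end of phase 2 = 32.5 m/s

32.5 m/s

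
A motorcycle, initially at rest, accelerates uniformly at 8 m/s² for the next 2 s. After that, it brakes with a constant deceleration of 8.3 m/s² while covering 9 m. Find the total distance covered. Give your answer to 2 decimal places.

Phase 1 (accelerating): v₀ = 0 m/s, a = 8 m/s².
v = v₀ + at = 0 + (8)(2) = 16.0 m/s
Δx = v₀t + ½at² = 0·2 + 0.5·8·2² = 16.0 m

Phase 2 (decelerating): v₀ = 16.0 m/s, a = -8.3 m/s².
v² = v₀² + 2aΔx = 16.0² + 2·-8.3·9 = 107 → v = 10.3 m/s
t = (v − v₀)/a = (10.3 − 16.0)/-8.3 = 0.684 s
Total distance = 16.0 + 9.00 = 25.0 m

25.00 m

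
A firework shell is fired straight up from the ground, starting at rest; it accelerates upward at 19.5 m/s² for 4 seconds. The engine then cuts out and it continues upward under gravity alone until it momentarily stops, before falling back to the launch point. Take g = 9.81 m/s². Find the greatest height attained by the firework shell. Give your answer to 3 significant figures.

466 m

Phase 1 (powered ascent): v₀ = 0 m/s, a = 19.5 m/s².
v = v₀ + at = 0 + (19.5)(4) = 78.0 m/s
Δx = v₀t + ½at² = 0·4 + 0.5·19.5·4² = 156 m

Phase 2 (coasting upward): v₀ = 78.0 m/s, a = -9.81 m/s².
v = v₀ + at → t = (0 − 78.0) / -9.81 = 7.95 s
v² = v₀² + 2aΔx → Δx = (0² − 78.0²)/(2·-9.81) = 310 m
Maximum height = 156 + 310 = 466 m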